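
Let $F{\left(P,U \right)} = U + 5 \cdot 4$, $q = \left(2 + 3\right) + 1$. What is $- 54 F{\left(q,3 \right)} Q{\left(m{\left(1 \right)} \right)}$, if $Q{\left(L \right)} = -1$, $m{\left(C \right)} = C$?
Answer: $1242$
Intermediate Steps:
$q = 6$ ($q = 5 + 1 = 6$)
$F{\left(P,U \right)} = 20 + U$ ($F{\left(P,U \right)} = U + 20 = 20 + U$)
$- 54 F{\left(q,3 \right)} Q{\left(m{\left(1 \right)} \right)} = - 54 \left(20 + 3\right) \left(-1\right) = \left(-54\right) 23 \left(-1\right) = \left(-1242\right) \left(-1\right) = 1242$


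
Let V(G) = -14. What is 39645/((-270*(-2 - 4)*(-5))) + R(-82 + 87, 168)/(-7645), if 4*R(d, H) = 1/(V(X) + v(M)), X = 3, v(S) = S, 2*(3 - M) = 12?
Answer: -5724956/1169685 ≈ -4.8944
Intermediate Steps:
M = -3 (M = 3 - 1/2*12 = 3 - 6 = -3)
R(d, H) = -1/68 (R(d, H) = 1/(4*(-14 - 3)) = (1/4)/(-17) = (1/4)*(-1/17) = -1/68)
39645/((-270*(-2 - 4)*(-5))) + R(-82 + 87, 168)/(-7645) = 39645/((-270*(-2 - 4)*(-5))) - 1/68/(-7645) = 39645/((-(-1620)*(-5))) - 1/68*(-1/7645) = 39645/((-270*30)) + 1/519860 = 39645/(-8100) + 1/519860 = 39645*(-1/8100) + 1/519860 = -881/180 + 1/519860 = -5724956/1169685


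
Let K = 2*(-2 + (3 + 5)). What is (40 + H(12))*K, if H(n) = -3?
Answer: 444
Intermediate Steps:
K = 12 (K = 2*(-2 + 8) = 2*6 = 12)
(40 + H(12))*K = (40 - 3)*12 = 37*12 = 444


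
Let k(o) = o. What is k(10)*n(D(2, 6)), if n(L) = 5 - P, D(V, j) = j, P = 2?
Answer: 30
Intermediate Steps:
n(L) = 3 (n(L) = 5 - 1*2 = 5 - 2 = 3)
k(10)*n(D(2, 6)) = 10*3 = 30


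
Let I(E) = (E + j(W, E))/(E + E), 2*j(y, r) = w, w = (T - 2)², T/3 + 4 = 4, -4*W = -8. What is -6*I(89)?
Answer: -273/89 ≈ -3.0674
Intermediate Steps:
W = 2 (W = -¼*(-8) = 2)
T = 0 (T = -12 + 3*4 = -12 + 12 = 0)
w = 4 (w = (0 - 2)² = (-2)² = 4)
j(y, r) = 2 (j(y, r) = (½)*4 = 2)
I(E) = (2 + E)/(2*E) (I(E) = (E + 2)/(E + E) = (2 + E)/((2*E)) = (2 + E)*(1/(2*E)) = (2 + E)/(2*E))
-6*I(89) = -3*(2 + 89)/89 = -3*91/89 = -6*91/178 = -273/89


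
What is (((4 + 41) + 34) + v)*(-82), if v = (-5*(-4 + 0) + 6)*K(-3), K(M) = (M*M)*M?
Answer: 51086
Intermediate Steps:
K(M) = M³ (K(M) = M²*M = M³)
v = -702 (v = (-5*(-4 + 0) + 6)*(-3)³ = (-5*(-4) + 6)*(-27) = (20 + 6)*(-27) = 26*(-27) = -702)
(((4 + 41) + 34) + v)*(-82) = (((4 + 41) + 34) - 702)*(-82) = ((45 + 34) - 702)*(-82) = (79 - 702)*(-82) = -623*(-82) = 51086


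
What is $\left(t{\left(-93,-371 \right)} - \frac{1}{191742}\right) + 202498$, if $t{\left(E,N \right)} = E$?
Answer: $\frac{38809539509}{191742} \approx 2.0241 \cdot 10^{5}$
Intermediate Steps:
$\left(t{\left(-93,-371 \right)} - \frac{1}{191742}\right) + 202498 = \left(-93 - \frac{1}{191742}\right) + 202498 = - \frac{17832007}{191742} + 202498 = \frac{38809539509}{191742}$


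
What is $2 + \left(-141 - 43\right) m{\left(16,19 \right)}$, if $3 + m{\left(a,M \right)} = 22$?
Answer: $-3494$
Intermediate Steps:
$m{\left(a,M \right)} = 19$ ($m{\left(a,M \right)} = -3 + 22 = 19$)
$2 + \left(-141 - 43\right) m{\left(16,19 \right)} = 2 + \left(-141 - 43\right) 19 = 2 - 3496 = -3494$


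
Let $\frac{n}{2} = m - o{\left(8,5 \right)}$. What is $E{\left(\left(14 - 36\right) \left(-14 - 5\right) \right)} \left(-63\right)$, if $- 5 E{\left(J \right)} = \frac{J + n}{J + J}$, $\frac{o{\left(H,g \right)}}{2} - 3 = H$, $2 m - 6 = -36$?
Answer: $\frac{5418}{1045} \approx 5.1847$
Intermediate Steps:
$m = -15$ ($m = 3 + \frac{1}{2} \left(-36\right) = 3 - 18 = -15$)
$o{\left(H,g \right)} = 6 + 2 H$
$n = -74$ ($n = 2 \left(-15 - \left(6 + 2 \cdot 8\right)\right) = 2 \left(-15 - \left(6 + 16\right)\right) = 2 \left(-15 - 22\right) = 2 \left(-37\right) = -74$)
$E{\left(J \right)} = - \frac{-74 + J}{10 J}$ ($E{\left(J \right)} = - \frac{\left(J - 74\right) \frac{1}{J + J}}{5} = - \frac{\left(-74 + J\right) \frac{1}{2 J}}{5} = - \frac{\frac{1}{2} \frac{1}{J} \left(-74 + J\right)}{5} = - \frac{-74 + J}{10 J}$)
$E{\left(\left(14 - 36\right) \left(-14 - 5\right) \right)} \left(-63\right) = \frac{74 - \left(14 - 36\right) \left(-14 - 5\right)}{10 \left(14 - 36\right) \left(-14 - 5\right)} \left(-63\right) = \frac{74 - \left(-22\right) \left(-19\right)}{10 \left(\left(-22\right) \left(-19\right)\right)} \left(-63\right) = \frac{74 - 418}{10 \cdot 418} \left(-63\right) = \frac{1}{10} \cdot \frac{1}{418} \left(74 - 418\right) \left(-63\right) = \frac{1}{10} \cdot \frac{1}{418} \left(-344\right) \left(-63\right) = \left(- \frac{86}{1045}\right) \left(-63\right) = \frac{5418}{1045}$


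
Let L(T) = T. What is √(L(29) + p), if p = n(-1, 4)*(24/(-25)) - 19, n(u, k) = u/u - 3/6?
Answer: √238/5 ≈ 3.0854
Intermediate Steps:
n(u, k) = ½ (n(u, k) = 1 - 3*⅙ = 1 - ½ = ½)
p = -487/25 (p = (24/(-25))/2 - 19 = (24*(-1/25))/2 - 19 = (½)*(-24/25) - 19 = -12/25 - 19 = -487/25 ≈ -19.480)
√(L(29) + p) = √(29 - 487/25) = √(238/25) = √238/5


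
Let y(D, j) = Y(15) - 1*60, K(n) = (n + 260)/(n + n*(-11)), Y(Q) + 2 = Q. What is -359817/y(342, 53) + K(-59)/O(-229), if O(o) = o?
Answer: 48614865423/6350170 ≈ 7655.7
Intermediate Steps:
Y(Q) = -2 + Q
K(n) = -(260 + n)/(10*n) (K(n) = (260 + n)/(n - 11*n) = (260 + n)/((-10*n)) = (260 + n)*(-1/(10*n)) = -(260 + n)/(10*n))
y(D, j) = -47 (y(D, j) = (-2 + 15) - 1*60 = 13 - 60 = -47)
-359817/y(342, 53) + K(-59)/O(-229) = -359817/(-47) + ((1/10)*(-260 - 1*(-59))/(-59))/(-229) = -359817*(-1/47) + ((1/10)*(-1/59)*(-260 + 59))*(-1/229) = 359817/47 + ((1/10)*(-1/59)*(-201))*(-1/229) = 359817/47 + (201/590)*(-1/229) = 359817/47 - 201/135110 = 48614865423/6350170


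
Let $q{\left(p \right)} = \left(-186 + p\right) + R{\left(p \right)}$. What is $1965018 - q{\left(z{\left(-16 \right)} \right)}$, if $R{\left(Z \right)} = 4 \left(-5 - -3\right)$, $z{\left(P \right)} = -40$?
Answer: $1965252$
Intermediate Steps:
$R{\left(Z \right)} = -8$ ($R{\left(Z \right)} = 4 \left(-5 + 3\right) = 4 \left(-2\right) = -8$)
$q{\left(p \right)} = -194 + p$ ($q{\left(p \right)} = \left(-186 + p\right) - 8 = -194 + p$)
$1965018 - q{\left(z{\left(-16 \right)} \right)} = 1965018 - \left(-194 - 40\right) = 1965018 - -234 = 1965018 + 234 = 1965252$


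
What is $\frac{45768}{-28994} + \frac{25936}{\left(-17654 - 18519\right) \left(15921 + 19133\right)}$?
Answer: $- \frac{14508739446260}{9191158466987} \approx -1.5786$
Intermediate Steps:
$\frac{45768}{-28994} + \frac{25936}{\left(-17654 - 18519\right) \left(15921 + 19133\right)} = 45768 \left(- \frac{1}{28994}\right) + \frac{25936}{\left(-36173\right) 35054} = - \frac{22884}{14497} + \frac{25936}{-1268008342} = - \frac{22884}{14497} + 25936 \left(- \frac{1}{1268008342}\right) = - \frac{22884}{14497} - \frac{12968}{634004171} = - \frac{14508739446260}{9191158466987}$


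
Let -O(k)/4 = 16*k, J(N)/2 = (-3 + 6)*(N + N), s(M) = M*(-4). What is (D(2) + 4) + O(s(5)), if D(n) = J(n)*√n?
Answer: 1284 + 24*√2 ≈ 1317.9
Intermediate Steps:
s(M) = -4*M
J(N) = 12*N (J(N) = 2*((-3 + 6)*(N + N)) = 2*(3*(2*N)) = 2*(6*N) = 12*N)
O(k) = -64*k
D(n) = 12*n^(3/2) (D(n) = (12*n)*√n = 12*n^(3/2))
(D(2) + 4) + O(s(5)) = (12*2^(3/2) + 4) - (-256)*5 = (12*(2*√2) + 4) - 64*(-20) = (24*√2 + 4) + 1280 = (4 + 24*√2) + 1280 = 1284 + 24*√2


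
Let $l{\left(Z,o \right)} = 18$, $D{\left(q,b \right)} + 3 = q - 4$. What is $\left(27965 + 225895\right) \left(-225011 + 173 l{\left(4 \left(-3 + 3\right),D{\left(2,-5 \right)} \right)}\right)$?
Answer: $-56330772420$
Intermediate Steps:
$D{\left(q,b \right)} = -7 + q$ ($D{\left(q,b \right)} = -3 + \left(q - 4\right) = -3 + \left(-4 + q\right) = -7 + q$)
$\left(27965 + 225895\right) \left(-225011 + 173 l{\left(4 \left(-3 + 3\right),D{\left(2,-5 \right)} \right)}\right) = \left(27965 + 225895\right) \left(-225011 + 173 \cdot 18\right) = 253860 \left(-225011 + 3114\right) = 253860 \left(-221897\right) = -56330772420$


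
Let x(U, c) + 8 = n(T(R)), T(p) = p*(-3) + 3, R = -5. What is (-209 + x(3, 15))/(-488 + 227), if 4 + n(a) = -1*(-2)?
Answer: 73/87 ≈ 0.83908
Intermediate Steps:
T(p) = 3 - 3*p (T(p) = -3*p + 3 = 3 - 3*p)
n(a) = -2 (n(a) = -4 - 1*(-2) = -4 + 2 = -2)
x(U, c) = -10 (x(U, c) = -8 - 2 = -10)
(-209 + x(3, 15))/(-488 + 227) = (-209 - 10)/(-488 + 227) = -219/(-261) = -219*(-1/261) = 73/87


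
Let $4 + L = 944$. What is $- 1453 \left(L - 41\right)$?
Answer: $-1306247$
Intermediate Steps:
$L = 940$ ($L = -4 + 944 = 940$)
$- 1453 \left(L - 41\right) = - 1453 \left(940 - 41\right) = \left(-1453\right) 899 = -1306247$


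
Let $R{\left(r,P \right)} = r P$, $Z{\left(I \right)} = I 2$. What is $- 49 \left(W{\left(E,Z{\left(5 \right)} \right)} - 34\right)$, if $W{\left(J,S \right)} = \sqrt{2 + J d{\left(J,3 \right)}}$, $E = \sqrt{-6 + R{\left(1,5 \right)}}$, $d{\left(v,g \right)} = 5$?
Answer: $1666 - 49 \sqrt{2 + 5 i} \approx 1571.8 - 63.749 i$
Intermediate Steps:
$Z{\left(I \right)} = 2 I$
$R{\left(r,P \right)} = P r$
$E = i$ ($E = \sqrt{-6 + 5 \cdot 1} = \sqrt{-6 + 5} = \sqrt{-1} = i \approx 1.0 i$)
$W{\left(J,S \right)} = \sqrt{2 + 5 J}$ ($W{\left(J,S \right)} = \sqrt{2 + J 5} = \sqrt{2 + 5 J}$)
$- 49 \left(W{\left(E,Z{\left(5 \right)} \right)} - 34\right) = - 49 \left(\sqrt{2 + 5 i} - 34\right) = - 49 \left(-34 + \sqrt{2 + 5 i}\right) = 1666 - 49 \sqrt{2 + 5 i}$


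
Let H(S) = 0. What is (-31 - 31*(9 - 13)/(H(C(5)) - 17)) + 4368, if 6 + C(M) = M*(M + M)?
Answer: 73605/17 ≈ 4329.7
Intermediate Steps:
C(M) = -6 + 2*M² (C(M) = -6 + M*(M + M) = -6 + M*(2*M) = -6 + 2*M²)
(-31 - 31*(9 - 13)/(H(C(5)) - 17)) + 4368 = (-31 - 31*(9 - 13)/(0 - 17)) + 4368 = (-31 - (-124)/(-17)) + 4368 = (-31 - (-124)*(-1)/17) + 4368 = (-31 - 31*4/17) + 4368 = (-31 - 124/17) + 4368 = -651/17 + 4368 = 73605/17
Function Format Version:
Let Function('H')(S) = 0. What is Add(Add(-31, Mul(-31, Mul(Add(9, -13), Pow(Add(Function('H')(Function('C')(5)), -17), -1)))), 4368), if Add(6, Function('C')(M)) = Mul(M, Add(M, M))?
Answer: Rational(73605, 17) ≈ 4329.7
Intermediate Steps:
Function('C')(M) = Add(-6, Mul(2, Pow(M, 2))) (Function('C')(M) = Add(-6, Mul(M, Add(M, M))) = Add(-6, Mul(M, Mul(2, M))) = Add(-6, Mul(2, Pow(M, 2))))
Add(Add(-31, Mul(-31, Mul(Add(9, -13), Pow(Add(Function('H')(Function('C')(5)), -17), -1)))), 4368) = Add(Add(-31, Mul(-31, Mul(Add(9, -13), Pow(Add(0, -17), -1)))), 4368) = Add(Add(-31, Mul(-31, Mul(-4, Pow(-17, -1)))), 4368) = Add(Add(-31, Mul(-31, Mul(-4, Rational(-1, 17)))), 4368) = Add(Add(-31, Mul(-31, Rational(4, 17))), 4368) = Add(Add(-31, Rational(-124, 17)), 4368) = Add(Rational(-651, 17), 4368) = Rational(73605, 17)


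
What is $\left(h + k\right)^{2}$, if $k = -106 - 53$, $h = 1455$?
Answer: $1679616$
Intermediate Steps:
$k = -159$ ($k = -106 - 53 = -159$)
$\left(h + k\right)^{2} = \left(1455 - 159\right)^{2} = 1296^{2} = 1679616$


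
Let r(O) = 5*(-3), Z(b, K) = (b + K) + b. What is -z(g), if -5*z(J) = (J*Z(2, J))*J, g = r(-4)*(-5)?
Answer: 88875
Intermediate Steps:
Z(b, K) = K + 2*b (Z(b, K) = (K + b) + b = K + 2*b)
r(O) = -15
g = 75 (g = -15*(-5) = 75)
z(J) = -J²*(4 + J)/5 (z(J) = -J*(J + 2*2)*J/5 = -J*(J + 4)*J/5 = -J*(4 + J)*J/5 = -J²*(4 + J)/5)
-z(g) = -75²*(-4 - 1*75)/5 = -5625*(-4 - 75)/5 = -5625*(-79)/5 = -1*(-88875) = 88875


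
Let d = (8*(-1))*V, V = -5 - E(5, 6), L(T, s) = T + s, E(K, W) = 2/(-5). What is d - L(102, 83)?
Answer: -741/5 ≈ -148.20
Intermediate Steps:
E(K, W) = -2/5 (E(K, W) = 2*(-1/5) = -2/5)
V = -23/5 (V = -5 - 1*(-2/5) = -5 + 2/5 = -23/5 ≈ -4.6000)
d = 184/5 (d = (8*(-1))*(-23/5) = -8*(-23/5) = 184/5 ≈ 36.800)
d - L(102, 83) = 184/5 - (102 + 83) = 184/5 - 1*185 = 184/5 - 185 = -741/5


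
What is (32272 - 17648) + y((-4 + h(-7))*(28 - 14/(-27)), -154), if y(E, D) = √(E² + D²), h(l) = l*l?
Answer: 14624 + 154*√634/3 ≈ 15917.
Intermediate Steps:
h(l) = l²
y(E, D) = √(D² + E²)
(32272 - 17648) + y((-4 + h(-7))*(28 - 14/(-27)), -154) = (32272 - 17648) + √((-154)² + ((-4 + (-7)²)*(28 - 14/(-27)))²) = 14624 + √(23716 + ((-4 + 49)*(28 - 14*(-1/27)))²) = 14624 + √(23716 + (45*(28 + 14/27))²) = 14624 + √(23716 + (45*(770/27))²) = 14624 + √(23716 + (3850/3)²) = 14624 + √(23716 + 14822500/9) = 14624 + √(15035944/9) = 14624 + 154*√634/3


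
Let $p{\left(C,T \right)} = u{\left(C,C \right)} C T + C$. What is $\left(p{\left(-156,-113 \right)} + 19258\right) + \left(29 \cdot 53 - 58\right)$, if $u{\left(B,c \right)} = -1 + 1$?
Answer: $20581$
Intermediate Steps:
$u{\left(B,c \right)} = 0$
$p{\left(C,T \right)} = C$ ($p{\left(C,T \right)} = 0 C T + C = 0 T + C = 0 + C = C$)
$\left(p{\left(-156,-113 \right)} + 19258\right) + \left(29 \cdot 53 - 58\right) = \left(-156 + 19258\right) + \left(29 \cdot 53 - 58\right) = 19102 + \left(1537 - 58\right) = 19102 + 1479 = 20581$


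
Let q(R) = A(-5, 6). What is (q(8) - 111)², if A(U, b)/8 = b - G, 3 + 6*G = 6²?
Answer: 11449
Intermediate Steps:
G = 11/2 (G = -½ + (⅙)*6² = -½ + (⅙)*36 = -½ + 6 = 11/2 ≈ 5.5000)
A(U, b) = -44 + 8*b (A(U, b) = 8*(b - 1*11/2) = 8*(b - 11/2) = 8*(-11/2 + b) = -44 + 8*b)
q(R) = 4 (q(R) = -44 + 8*6 = -44 + 48 = 4)
(q(8) - 111)² = (4 - 111)² = (-107)² = 11449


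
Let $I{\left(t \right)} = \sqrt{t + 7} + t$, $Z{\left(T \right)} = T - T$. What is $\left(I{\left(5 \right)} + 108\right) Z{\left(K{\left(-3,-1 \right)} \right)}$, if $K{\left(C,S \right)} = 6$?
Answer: $0$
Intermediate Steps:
$Z{\left(T \right)} = 0$
$I{\left(t \right)} = t + \sqrt{7 + t}$ ($I{\left(t \right)} = \sqrt{7 + t} + t = t + \sqrt{7 + t}$)
$\left(I{\left(5 \right)} + 108\right) Z{\left(K{\left(-3,-1 \right)} \right)} = \left(\left(5 + \sqrt{7 + 5}\right) + 108\right) 0 = \left(\left(5 + \sqrt{12}\right) + 108\right) 0 = \left(\left(5 + 2 \sqrt{3}\right) + 108\right) 0 = \left(113 + 2 \sqrt{3}\right) 0 = 0$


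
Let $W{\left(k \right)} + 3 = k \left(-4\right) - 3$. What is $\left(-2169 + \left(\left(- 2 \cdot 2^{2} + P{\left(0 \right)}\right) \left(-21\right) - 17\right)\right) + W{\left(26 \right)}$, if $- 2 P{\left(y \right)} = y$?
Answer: $-2128$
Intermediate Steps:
$P{\left(y \right)} = - \frac{y}{2}$
$W{\left(k \right)} = -6 - 4 k$ ($W{\left(k \right)} = -3 + \left(k \left(-4\right) - 3\right) = -3 - \left(3 + 4 k\right) = -6 - 4 k$)
$\left(-2169 + \left(\left(- 2 \cdot 2^{2} + P{\left(0 \right)}\right) \left(-21\right) - 17\right)\right) + W{\left(26 \right)} = \left(-2169 - \left(17 - \left(- 2 \cdot 2^{2} - 0\right) \left(-21\right)\right)\right) - 110 = \left(-2169 - \left(17 - \left(\left(-2\right) 4 + 0\right) \left(-21\right)\right)\right) - 110 = \left(-2169 - \left(17 - \left(-8 + 0\right) \left(-21\right)\right)\right) - 110 = \left(-2169 - -151\right) - 110 = \left(-2169 + \left(168 - 17\right)\right) - 110 = \left(-2169 + 151\right) - 110 = -2018 - 110 = -2128$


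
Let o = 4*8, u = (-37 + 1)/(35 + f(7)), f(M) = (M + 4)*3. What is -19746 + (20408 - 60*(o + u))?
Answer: -20846/17 ≈ -1226.2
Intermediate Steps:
f(M) = 12 + 3*M (f(M) = (4 + M)*3 = 12 + 3*M)
u = -9/17 (u = (-37 + 1)/(35 + (12 + 3*7)) = -36/(35 + (12 + 21)) = -36/(35 + 33) = -36/68 = -36*1/68 = -9/17 ≈ -0.52941)
o = 32
-19746 + (20408 - 60*(o + u)) = -19746 + (20408 - 60*(32 - 9/17)) = -19746 + (20408 - 60*535/17) = -19746 + (20408 - 1*32100/17) = -19746 + (20408 - 32100/17) = -19746 + 314836/17 = -20846/17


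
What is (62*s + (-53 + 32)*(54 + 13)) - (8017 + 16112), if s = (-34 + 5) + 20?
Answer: -26094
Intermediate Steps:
s = -9 (s = -29 + 20 = -9)
(62*s + (-53 + 32)*(54 + 13)) - (8017 + 16112) = (62*(-9) + (-53 + 32)*(54 + 13)) - (8017 + 16112) = (-558 - 21*67) - 1*24129 = (-558 - 1407) - 24129 = -1965 - 24129 = -26094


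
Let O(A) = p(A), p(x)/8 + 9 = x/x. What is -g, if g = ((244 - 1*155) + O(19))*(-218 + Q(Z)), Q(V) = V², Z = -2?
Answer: 5350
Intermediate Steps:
p(x) = -64 (p(x) = -72 + 8*(x/x) = -72 + 8*1 = -72 + 8 = -64)
O(A) = -64
g = -5350 (g = ((244 - 1*155) - 64)*(-218 + (-2)²) = ((244 - 155) - 64)*(-218 + 4) = (89 - 64)*(-214) = 25*(-214) = -5350)
-g = -1*(-5350) = 5350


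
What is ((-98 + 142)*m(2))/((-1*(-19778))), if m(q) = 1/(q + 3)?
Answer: 2/4495 ≈ 0.00044494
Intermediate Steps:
m(q) = 1/(3 + q)
((-98 + 142)*m(2))/((-1*(-19778))) = ((-98 + 142)/(3 + 2))/((-1*(-19778))) = (44/5)/19778 = (44*(⅕))*(1/19778) = (44/5)*(1/19778) = 2/4495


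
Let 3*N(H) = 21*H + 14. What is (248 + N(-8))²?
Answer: 348100/9 ≈ 38678.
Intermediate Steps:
N(H) = 14/3 + 7*H (N(H) = (21*H + 14)/3 = (14 + 21*H)/3 = 14/3 + 7*H)
(248 + N(-8))² = (248 + (14/3 + 7*(-8)))² = (248 + (14/3 - 56))² = (248 - 154/3)² = (590/3)² = 348100/9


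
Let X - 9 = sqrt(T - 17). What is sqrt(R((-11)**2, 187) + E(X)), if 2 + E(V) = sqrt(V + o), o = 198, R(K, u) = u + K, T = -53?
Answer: sqrt(306 + sqrt(207 + I*sqrt(70))) ≈ 17.899 + 0.00812*I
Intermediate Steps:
X = 9 + I*sqrt(70) (X = 9 + sqrt(-53 - 17) = 9 + sqrt(-70) = 9 + I*sqrt(70) ≈ 9.0 + 8.3666*I)
R(K, u) = K + u
E(V) = -2 + sqrt(198 + V) (E(V) = -2 + sqrt(V + 198) = -2 + sqrt(198 + V))
sqrt(R((-11)**2, 187) + E(X)) = sqrt(((-11)**2 + 187) + (-2 + sqrt(198 + (9 + I*sqrt(70))))) = sqrt((121 + 187) + (-2 + sqrt(207 + I*sqrt(70)))) = sqrt(308 + (-2 + sqrt(207 + I*sqrt(70)))) = sqrt(306 + sqrt(207 + I*sqrt(70)))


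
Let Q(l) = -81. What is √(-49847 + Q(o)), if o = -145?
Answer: 158*I*√2 ≈ 223.45*I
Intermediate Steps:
√(-49847 + Q(o)) = √(-49847 - 81) = √(-49928) = 158*I*√2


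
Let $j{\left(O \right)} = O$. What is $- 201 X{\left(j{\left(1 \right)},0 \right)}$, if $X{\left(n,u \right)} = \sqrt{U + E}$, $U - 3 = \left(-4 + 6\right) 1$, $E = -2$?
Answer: $- 201 \sqrt{3} \approx -348.14$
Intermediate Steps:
$U = 5$ ($U = 3 + \left(-4 + 6\right) 1 = 3 + 2 \cdot 1 = 3 + 2 = 5$)
$X{\left(n,u \right)} = \sqrt{3}$ ($X{\left(n,u \right)} = \sqrt{5 - 2} = \sqrt{3}$)
$- 201 X{\left(j{\left(1 \right)},0 \right)} = - 201 \sqrt{3}$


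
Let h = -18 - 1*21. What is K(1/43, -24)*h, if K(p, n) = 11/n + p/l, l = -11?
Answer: 67951/3784 ≈ 17.957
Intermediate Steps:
K(p, n) = 11/n - p/11 (K(p, n) = 11/n + p/(-11) = 11/n + p*(-1/11) = 11/n - p/11)
h = -39 (h = -18 - 21 = -39)
K(1/43, -24)*h = (11/(-24) - 1/(11*43))*(-39) = (11*(-1/24) - 1/(11*43))*(-39) = (-11/24 - 1/11*1/43)*(-39) = (-11/24 - 1/473)*(-39) = -5227/11352*(-39) = 67951/3784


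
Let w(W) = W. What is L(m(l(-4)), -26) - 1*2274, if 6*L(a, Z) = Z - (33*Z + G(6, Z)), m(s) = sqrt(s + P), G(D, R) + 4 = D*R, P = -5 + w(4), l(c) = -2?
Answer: -6326/3 ≈ -2108.7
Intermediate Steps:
P = -1 (P = -5 + 4 = -1)
G(D, R) = -4 + D*R
m(s) = sqrt(-1 + s) (m(s) = sqrt(s - 1) = sqrt(-1 + s))
L(a, Z) = 2/3 - 19*Z/3 (L(a, Z) = (Z - (33*Z + (-4 + 6*Z)))/6 = (Z - (-4 + 39*Z))/6 = (Z + (4 - 39*Z))/6 = (4 - 38*Z)/6 = 2/3 - 19*Z/3)
L(m(l(-4)), -26) - 1*2274 = (2/3 - 19/3*(-26)) - 1*2274 = (2/3 + 494/3) - 2274 = 496/3 - 2274 = -6326/3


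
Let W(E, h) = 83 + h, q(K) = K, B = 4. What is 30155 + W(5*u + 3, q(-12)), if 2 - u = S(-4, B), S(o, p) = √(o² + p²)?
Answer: 30226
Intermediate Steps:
u = 2 - 4*√2 (u = 2 - √((-4)² + 4²) = 2 - √(16 + 16) = 2 - √32 = 2 - 4*√2 ≈ -3.6569)
30155 + W(5*u + 3, q(-12)) = 30155 + (83 - 12) = 30155 + 71 = 30226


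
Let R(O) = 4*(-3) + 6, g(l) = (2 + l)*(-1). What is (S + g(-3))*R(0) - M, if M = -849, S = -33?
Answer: 1041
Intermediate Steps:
g(l) = -2 - l
R(O) = -6 (R(O) = -12 + 6 = -6)
(S + g(-3))*R(0) - M = (-33 + (-2 - 1*(-3)))*(-6) - 1*(-849) = (-33 + (-2 + 3))*(-6) + 849 = (-33 + 1)*(-6) + 849 = -32*(-6) + 849 = 192 + 849 = 1041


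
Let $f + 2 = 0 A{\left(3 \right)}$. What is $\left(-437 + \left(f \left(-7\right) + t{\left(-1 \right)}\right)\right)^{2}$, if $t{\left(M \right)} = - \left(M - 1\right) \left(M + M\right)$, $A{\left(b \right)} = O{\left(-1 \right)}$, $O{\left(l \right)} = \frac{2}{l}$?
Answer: $182329$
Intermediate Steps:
$A{\left(b \right)} = -2$ ($A{\left(b \right)} = \frac{2}{-1} = 2 \left(-1\right) = -2$)
$t{\left(M \right)} = - 2 M \left(-1 + M\right)$ ($t{\left(M \right)} = - \left(-1 + M\right) 2 M = - 2 M \left(-1 + M\right)$)
$f = -2$ ($f = -2 + 0 \left(-2\right) = -2 + 0 = -2$)
$\left(-437 + \left(f \left(-7\right) + t{\left(-1 \right)}\right)\right)^{2} = \left(-437 + \left(\left(-2\right) \left(-7\right) + 2 \left(-1\right) \left(1 - -1\right)\right)\right)^{2} = \left(-437 + \left(14 + 2 \left(-1\right) \left(1 + 1\right)\right)\right)^{2} = \left(-437 + \left(14 + 2 \left(-1\right) 2\right)\right)^{2} = \left(-437 + \left(14 - 4\right)\right)^{2} = \left(-437 + 10\right)^{2} = \left(-427\right)^{2} = 182329$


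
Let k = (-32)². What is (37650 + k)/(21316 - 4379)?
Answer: 38674/16937 ≈ 2.2834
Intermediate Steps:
k = 1024
(37650 + k)/(21316 - 4379) = (37650 + 1024)/(21316 - 4379) = 38674/16937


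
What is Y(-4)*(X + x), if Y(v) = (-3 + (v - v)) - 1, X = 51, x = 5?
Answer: -224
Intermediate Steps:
Y(v) = -4 (Y(v) = (-3 + 0) - 1 = -3 - 1 = -4)
Y(-4)*(X + x) = -4*(51 + 5) = -4*56 = -224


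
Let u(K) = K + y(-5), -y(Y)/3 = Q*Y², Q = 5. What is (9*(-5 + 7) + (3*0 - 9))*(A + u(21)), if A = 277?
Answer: -693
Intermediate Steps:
y(Y) = -15*Y²
u(K) = -375 + K (u(K) = K - 15*(-5)² = K - 15*25 = K - 375 = -375 + K)
(9*(-5 + 7) + (3*0 - 9))*(A + u(21)) = (9*(-5 + 7) + (3*0 - 9))*(277 + (-375 + 21)) = (9*2 + (0 - 9))*(277 - 354) = (18 - 9)*(-77) = 9*(-77) = -693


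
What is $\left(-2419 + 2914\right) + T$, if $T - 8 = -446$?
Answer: $57$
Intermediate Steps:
$T = -438$ ($T = 8 - 446 = -438$)
$\left(-2419 + 2914\right) + T = \left(-2419 + 2914\right) - 438 = 495 - 438 = 57$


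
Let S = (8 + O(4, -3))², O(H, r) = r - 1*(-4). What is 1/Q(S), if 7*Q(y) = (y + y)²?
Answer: 7/26244 ≈ 0.00026673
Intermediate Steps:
O(H, r) = 4 + r (O(H, r) = r + 4 = 4 + r)
S = 81 (S = (8 + (4 - 3))² = (8 + 1)² = 9² = 81)
Q(y) = 4*y²/7 (Q(y) = (y + y)²/7 = (2*y)²/7 = (4*y²)/7 = 4*y²/7)
1/Q(S) = 1/((4/7)*81²) = 1/((4/7)*6561) = 1/(26244/7) = 7/26244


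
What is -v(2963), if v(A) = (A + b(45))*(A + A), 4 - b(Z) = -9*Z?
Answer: -19982472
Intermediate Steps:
b(Z) = 4 + 9*Z (b(Z) = 4 - (-9)*Z = 4 + 9*Z)
v(A) = 2*A*(409 + A) (v(A) = (A + (4 + 9*45))*(A + A) = (A + (4 + 405))*(2*A) = (A + 409)*(2*A) = (409 + A)*(2*A) = 2*A*(409 + A))
-v(2963) = -2*2963*(409 + 2963) = -2*2963*3372 = -1*19982472 = -19982472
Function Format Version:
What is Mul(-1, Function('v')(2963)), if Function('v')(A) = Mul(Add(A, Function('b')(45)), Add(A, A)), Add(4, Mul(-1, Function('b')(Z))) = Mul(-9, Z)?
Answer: -19982472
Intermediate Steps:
Function('b')(Z) = Add(4, Mul(9, Z)) (Function('b')(Z) = Add(4, Mul(-1, Mul(-9, Z))) = Add(4, Mul(9, Z)))
Function('v')(A) = Mul(2, A, Add(409, A)) (Function('v')(A) = Mul(Add(A, Add(4, Mul(9, 45))), Add(A, A)) = Mul(Add(A, Add(4, 405)), Mul(2, A)) = Mul(Add(A, 409), Mul(2, A)) = Mul(Add(409, A), Mul(2, A)) = Mul(2, A, Add(409, A)))
Mul(-1, Function('v')(2963)) = Mul(-1, Mul(2, 2963, Add(409, 2963))) = Mul(-1, Mul(2, 2963, 3372)) = Mul(-1, 19982472) = -19982472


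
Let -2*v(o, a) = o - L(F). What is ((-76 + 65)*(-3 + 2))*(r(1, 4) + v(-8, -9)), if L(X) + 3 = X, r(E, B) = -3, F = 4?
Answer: 33/2 ≈ 16.500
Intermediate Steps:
L(X) = -3 + X
v(o, a) = ½ - o/2 (v(o, a) = -(o - (-3 + 4))/2 = -(o - 1*1)/2 = -(o - 1)/2 = -(-1 + o)/2 = ½ - o/2)
((-76 + 65)*(-3 + 2))*(r(1, 4) + v(-8, -9)) = ((-76 + 65)*(-3 + 2))*(-3 + (½ - ½*(-8))) = (-11*(-1))*(-3 + (½ + 4)) = 11*(-3 + 9/2) = 11*(3/2) = 33/2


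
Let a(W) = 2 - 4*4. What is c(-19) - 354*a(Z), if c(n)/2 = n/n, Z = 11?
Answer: 4958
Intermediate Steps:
a(W) = -14 (a(W) = 2 - 16 = -14)
c(n) = 2 (c(n) = 2*(n/n) = 2*1 = 2)
c(-19) - 354*a(Z) = 2 - 354*(-14) = 2 + 4956 = 4958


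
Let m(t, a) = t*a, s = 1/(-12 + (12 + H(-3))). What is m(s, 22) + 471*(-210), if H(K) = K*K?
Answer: -890168/9 ≈ -98908.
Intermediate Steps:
H(K) = K**2
s = 1/9 (s = 1/(-12 + (12 + (-3)**2)) = 1/(-12 + (12 + 9)) = 1/(-12 + 21) = 1/9 ≈ 0.11111)
m(t, a) = a*t
m(s, 22) + 471*(-210) = 22*(1/9) + 471*(-210) = 22/9 - 98910 = -890168/9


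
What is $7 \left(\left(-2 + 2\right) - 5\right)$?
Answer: $-35$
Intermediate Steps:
$7 \left(\left(-2 + 2\right) - 5\right) = 7 \left(0 + \left(-5 + 0\right)\right) = 7 \left(0 - 5\right) = 7 \left(-5\right) = -35$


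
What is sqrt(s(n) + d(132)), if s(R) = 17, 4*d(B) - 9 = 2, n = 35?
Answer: sqrt(79)/2 ≈ 4.4441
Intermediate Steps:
d(B) = 11/4 (d(B) = 9/4 + (1/4)*2 = 9/4 + 1/2 = 11/4)
sqrt(s(n) + d(132)) = sqrt(17 + 11/4) = sqrt(79/4) = sqrt(79)/2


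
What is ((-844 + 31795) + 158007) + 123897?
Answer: 312855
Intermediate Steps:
((-844 + 31795) + 158007) + 123897 = (30951 + 158007) + 123897 = 188958 + 123897 = 312855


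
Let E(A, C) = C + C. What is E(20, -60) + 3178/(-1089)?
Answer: -133858/1089 ≈ -122.92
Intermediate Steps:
E(A, C) = 2*C
E(20, -60) + 3178/(-1089) = 2*(-60) + 3178/(-1089) = -120 + 3178*(-1/1089) = -120 - 3178/1089 = -133858/1089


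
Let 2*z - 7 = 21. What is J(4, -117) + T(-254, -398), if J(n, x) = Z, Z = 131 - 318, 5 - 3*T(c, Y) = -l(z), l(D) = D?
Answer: -542/3 ≈ -180.67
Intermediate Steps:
z = 14 (z = 7/2 + (½)*21 = 7/2 + 21/2 = 14)
T(c, Y) = 19/3 (T(c, Y) = 5/3 - (-1)*14/3 = 5/3 - ⅓*(-14) = 5/3 + 14/3 = 19/3)
Z = -187
J(n, x) = -187
J(4, -117) + T(-254, -398) = -187 + 19/3 = -542/3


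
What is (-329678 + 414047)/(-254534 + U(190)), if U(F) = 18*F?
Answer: -84369/251114 ≈ -0.33598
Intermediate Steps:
(-329678 + 414047)/(-254534 + U(190)) = (-329678 + 414047)/(-254534 + 18*190) = 84369/(-254534 + 3420) = 84369/(-251114) = 84369*(-1/251114) = -84369/251114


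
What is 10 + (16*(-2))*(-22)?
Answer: 714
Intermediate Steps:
10 + (16*(-2))*(-22) = 10 - 32*(-22) = 10 + 704 = 714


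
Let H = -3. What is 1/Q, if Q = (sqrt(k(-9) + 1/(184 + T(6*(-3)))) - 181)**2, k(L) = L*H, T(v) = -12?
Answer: 7396/(15566 - sqrt(199735))**2 ≈ 3.2355e-5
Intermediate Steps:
k(L) = -3*L (k(L) = L*(-3) = -3*L)
Q = (-181 + sqrt(199735)/86)**2 (Q = (sqrt(-3*(-9) + 1/(184 - 12)) - 181)**2 = (sqrt(27 + 1/172) - 181)**2 = (sqrt(4645/172) - 181)**2 = (sqrt(199735)/86 - 181)**2 = (-181 + sqrt(199735)/86)**2 ≈ 30907.)
1/Q = 1/((15566 - sqrt(199735))**2/7396) = 7396/(15566 - sqrt(199735))**2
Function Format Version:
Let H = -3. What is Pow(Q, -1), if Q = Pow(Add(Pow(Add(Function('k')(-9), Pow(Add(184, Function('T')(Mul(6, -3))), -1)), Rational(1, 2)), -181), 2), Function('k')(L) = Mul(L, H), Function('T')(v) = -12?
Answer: Mul(7396, Pow(Add(15566, Mul(-1, Pow(199735, Rational(1, 2)))), -2)) ≈ 3.2355e-5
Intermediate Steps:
Function('k')(L) = Mul(-3, L) (Function('k')(L) = Mul(L, -3) = Mul(-3, L))
Q = Pow(Add(-181, Mul(Rational(1, 86), Pow(199735, Rational(1, 2)))), 2) (Q = Pow(Add(Pow(Add(Mul(-3, -9), Pow(Add(184, -12), -1)), Rational(1, 2)), -181), 2) = Pow(Add(Pow(Add(27, Pow(172, -1)), Rational(1, 2)), -181), 2) = Pow(Add(Pow(Add(27, Rational(1, 172)), Rational(1, 2)), -181), 2) = Pow(Add(Pow(Rational(4645, 172), Rational(1, 2)), -181), 2) = Pow(Add(Mul(Rational(1, 86), Pow(199735, Rational(1, 2))), -181), 2) = Pow(Add(-181, Mul(Rational(1, 86), Pow(199735, Rational(1, 2)))), 2) ≈ 30907.)
Pow(Q, -1) = Pow(Mul(Rational(1, 7396), Pow(Add(15566, Mul(-1, Pow(199735, Rational(1, 2)))), 2)), -1) = Mul(7396, Pow(Add(15566, Mul(-1, Pow(199735, Rational(1, 2)))), -2))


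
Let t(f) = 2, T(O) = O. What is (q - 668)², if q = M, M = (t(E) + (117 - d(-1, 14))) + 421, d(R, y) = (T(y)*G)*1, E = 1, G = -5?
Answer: 3364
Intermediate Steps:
d(R, y) = -5*y (d(R, y) = (y*(-5))*1 = -5*y*1 = -5*y)
M = 610 (M = (2 + (117 - (-5)*14)) + 421 = (2 + (117 - 1*(-70))) + 421 = (2 + (117 + 70)) + 421 = (2 + 187) + 421 = 189 + 421 = 610)
q = 610
(q - 668)² = (610 - 668)² = (-58)² = 3364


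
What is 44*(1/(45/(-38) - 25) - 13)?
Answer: -570812/995 ≈ -573.68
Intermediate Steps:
44*(1/(45/(-38) - 25) - 13) = 44*(1/(45*(-1/38) - 25) - 13) = 44*(1/(-45/38 - 25) - 13) = 44*(1/(-995/38) - 13) = 44*(-38/995 - 13) = 44*(-12973/995) = -570812/995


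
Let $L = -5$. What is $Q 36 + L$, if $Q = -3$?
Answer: $-113$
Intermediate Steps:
$Q 36 + L = \left(-3\right) 36 - 5 = -108 - 5 = -113$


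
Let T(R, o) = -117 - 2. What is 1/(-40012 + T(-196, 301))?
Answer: -1/40131 ≈ -2.4918e-5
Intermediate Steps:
T(R, o) = -119
1/(-40012 + T(-196, 301)) = 1/(-40012 - 119) = 1/(-40131) = -1/40131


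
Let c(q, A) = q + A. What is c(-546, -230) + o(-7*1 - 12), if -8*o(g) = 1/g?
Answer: -117951/152 ≈ -775.99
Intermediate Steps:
c(q, A) = A + q
o(g) = -1/(8*g)
c(-546, -230) + o(-7*1 - 12) = (-230 - 546) - 1/(8*(-7*1 - 12)) = -776 - 1/(8*(-7 - 12)) = -776 - ⅛/(-19) = -776 - ⅛*(-1/19) = -776 + 1/152 = -117951/152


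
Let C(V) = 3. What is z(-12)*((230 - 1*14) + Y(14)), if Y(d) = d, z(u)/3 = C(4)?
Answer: 2070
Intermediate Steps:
z(u) = 9 (z(u) = 3*3 = 9)
z(-12)*((230 - 1*14) + Y(14)) = 9*((230 - 1*14) + 14) = 9*((230 - 14) + 14) = 9*(216 + 14) = 9*230 = 2070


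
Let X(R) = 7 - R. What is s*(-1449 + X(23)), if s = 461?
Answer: -675365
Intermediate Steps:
s*(-1449 + X(23)) = 461*(-1449 + (7 - 1*23)) = 461*(-1449 + (7 - 23)) = 461*(-1449 - 16) = 461*(-1465) = -675365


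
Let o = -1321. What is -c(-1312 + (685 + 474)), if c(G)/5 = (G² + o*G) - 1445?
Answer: -1120385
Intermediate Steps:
c(G) = -7225 - 6605*G + 5*G² (c(G) = 5*((G² - 1321*G) - 1445) = 5*(-1445 + G² - 1321*G) = -7225 - 6605*G + 5*G²)
-c(-1312 + (685 + 474)) = -(-7225 - 6605*(-1312 + (685 + 474)) + 5*(-1312 + (685 + 474))²) = -(-7225 - 6605*(-1312 + 1159) + 5*(-1312 + 1159)²) = -(-7225 - 6605*(-153) + 5*(-153)²) = -(-7225 + 1010565 + 5*23409) = -(-7225 + 1010565 + 117045) = -1*1120385 = -1120385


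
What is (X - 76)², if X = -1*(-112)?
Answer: 1296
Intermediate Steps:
X = 112
(X - 76)² = (112 - 76)² = 36² = 1296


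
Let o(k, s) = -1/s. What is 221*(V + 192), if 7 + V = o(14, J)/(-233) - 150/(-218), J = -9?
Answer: 9379940791/228573 ≈ 41037.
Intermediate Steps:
V = -1442845/228573 (V = -7 + (-1/(-9)/(-233) - 150/(-218)) = -7 + (-1*(-⅑)*(-1/233) - 150*(-1/218)) = -7 + ((⅑)*(-1/233) + 75/109) = -7 + (-1/2097 + 75/109) = -7 + 157166/228573 = -1442845/228573 ≈ -6.3124)
221*(V + 192) = 221*(-1442845/228573 + 192) = 221*(42443171/228573) = 9379940791/228573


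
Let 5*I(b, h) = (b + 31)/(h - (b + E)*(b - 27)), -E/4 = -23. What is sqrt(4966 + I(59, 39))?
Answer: 2*sqrt(28520770465)/4793 ≈ 70.470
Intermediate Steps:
E = 92 (E = -4*(-23) = 92)
I(b, h) = (31 + b)/(5*(h - (-27 + b)*(92 + b))) (I(b, h) = ((b + 31)/(h - (b + 92)*(b - 27)))/5 = ((31 + b)/(h - (92 + b)*(-27 + b)))/5 = ((31 + b)/(h - (-27 + b)*(92 + b)))/5 = (31 + b)/(5*(h - (-27 + b)*(92 + b))))
sqrt(4966 + I(59, 39)) = sqrt(4966 + (-31 - 1*59)/(5*(-2484 + 59**2 - 1*39 + 65*59))) = sqrt(4966 + (-31 - 59)/(5*(-2484 + 3481 - 39 + 3835))) = sqrt(4966 + (1/5)*(-90)/4793) = sqrt(4966 + (1/5)*(1/4793)*(-90)) = sqrt(4966 - 18/4793) = sqrt(23802020/4793) = 2*sqrt(28520770465)/4793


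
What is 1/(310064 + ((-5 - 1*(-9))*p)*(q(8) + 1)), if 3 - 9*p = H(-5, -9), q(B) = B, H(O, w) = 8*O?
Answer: 1/310236 ≈ 3.2234e-6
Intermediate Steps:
p = 43/9 (p = ⅓ - 8*(-5)/9 = ⅓ - ⅑*(-40) = ⅓ + 40/9 = 43/9 ≈ 4.7778)
1/(310064 + ((-5 - 1*(-9))*p)*(q(8) + 1)) = 1/(310064 + ((-5 - 1*(-9))*(43/9))*(8 + 1)) = 1/(310064 + ((-5 + 9)*(43/9))*9) = 1/(310064 + (4*(43/9))*9) = 1/(310064 + (172/9)*9) = 1/(310064 + 172) = 1/310236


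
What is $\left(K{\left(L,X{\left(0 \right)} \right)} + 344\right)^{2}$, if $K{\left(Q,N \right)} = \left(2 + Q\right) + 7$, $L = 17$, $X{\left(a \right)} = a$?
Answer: $136900$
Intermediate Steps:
$K{\left(Q,N \right)} = 9 + Q$
$\left(K{\left(L,X{\left(0 \right)} \right)} + 344\right)^{2} = \left(\left(9 + 17\right) + 344\right)^{2} = \left(26 + 344\right)^{2} = 370^{2} = 136900$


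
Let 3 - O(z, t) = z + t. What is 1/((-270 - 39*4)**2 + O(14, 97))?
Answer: 1/181368 ≈ 5.5136e-6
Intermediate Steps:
O(z, t) = 3 - t - z (O(z, t) = 3 - (z + t) = 3 - (t + z) = 3 + (-t - z) = 3 - t - z)
1/((-270 - 39*4)**2 + O(14, 97)) = 1/((-270 - 39*4)**2 + (3 - 1*97 - 1*14)) = 1/((-270 - 156)**2 + (3 - 97 - 14)) = 1/((-426)**2 - 108) = 1/(181476 - 108) = 1/181368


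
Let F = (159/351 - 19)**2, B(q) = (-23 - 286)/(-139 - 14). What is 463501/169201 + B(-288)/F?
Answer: 2187257659417/796750588900 ≈ 2.7452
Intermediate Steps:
B(q) = 103/51 (B(q) = -309/(-153) = -309*(-1/153) = 103/51)
F = 4708900/13689 (F = (159*(1/351) - 19)**2 = (53/117 - 19)**2 = (-2170/117)**2 = 4708900/13689 ≈ 343.99)
463501/169201 + B(-288)/F = 463501/169201 + 103/(51*(4708900/13689)) = 463501*(1/169201) + (103/51)*(13689/4708900) = 463501/169201 + 469989/80051300 = 2187257659417/796750588900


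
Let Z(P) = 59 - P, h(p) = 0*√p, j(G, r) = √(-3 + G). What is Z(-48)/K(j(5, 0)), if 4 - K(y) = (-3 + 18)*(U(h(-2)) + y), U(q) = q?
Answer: -214/217 - 1605*√2/434 ≈ -6.2162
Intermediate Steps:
h(p) = 0
K(y) = 4 - 15*y (K(y) = 4 - (-3 + 18)*(0 + y) = 4 - 15*y)
Z(-48)/K(j(5, 0)) = (59 - 1*(-48))/(4 - 15*√(-3 + 5)) = (59 + 48)/(4 - 15*√2) = 107/(4 - 15*√2)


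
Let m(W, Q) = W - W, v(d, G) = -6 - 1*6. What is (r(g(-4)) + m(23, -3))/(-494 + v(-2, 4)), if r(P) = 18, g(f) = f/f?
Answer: -9/253 ≈ -0.035573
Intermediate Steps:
g(f) = 1
v(d, G) = -12 (v(d, G) = -6 - 6 = -12)
m(W, Q) = 0
(r(g(-4)) + m(23, -3))/(-494 + v(-2, 4)) = (18 + 0)/(-494 - 12) = 18/(-506) = 18*(-1/506) = -9/253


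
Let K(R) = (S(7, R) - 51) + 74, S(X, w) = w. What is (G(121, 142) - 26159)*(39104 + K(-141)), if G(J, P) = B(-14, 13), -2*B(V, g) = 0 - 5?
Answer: -1019737309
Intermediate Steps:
B(V, g) = 5/2 (B(V, g) = -(0 - 5)/2 = -½*(-5) = 5/2)
G(J, P) = 5/2
K(R) = 23 + R (K(R) = (R - 51) + 74 = (-51 + R) + 74 = 23 + R)
(G(121, 142) - 26159)*(39104 + K(-141)) = (5/2 - 26159)*(39104 + (23 - 141)) = -52313*(39104 - 118)/2 = -52313/2*38986 = -1019737309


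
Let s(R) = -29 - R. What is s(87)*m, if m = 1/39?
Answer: -116/39 ≈ -2.9744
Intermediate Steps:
m = 1/39 ≈ 0.025641
s(87)*m = (-29 - 1*87)*(1/39) = (-29 - 87)*(1/39) = -116*1/39 = -116/39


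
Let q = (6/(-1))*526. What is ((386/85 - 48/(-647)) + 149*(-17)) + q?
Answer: -312612733/54995 ≈ -5684.4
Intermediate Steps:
q = -3156 (q = (6*(-1))*526 = -6*526 = -3156)
((386/85 - 48/(-647)) + 149*(-17)) + q = ((386/85 - 48/(-647)) + 149*(-17)) - 3156 = ((386*(1/85) - 48*(-1/647)) - 2533) - 3156 = ((386/85 + 48/647) - 2533) - 3156 = (253822/54995 - 2533) - 3156 = -139048513/54995 - 3156 = -312612733/54995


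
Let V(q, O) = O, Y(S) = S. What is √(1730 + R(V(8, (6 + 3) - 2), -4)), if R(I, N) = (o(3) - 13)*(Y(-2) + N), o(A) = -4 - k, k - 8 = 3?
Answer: √1898 ≈ 43.566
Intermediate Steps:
k = 11 (k = 8 + 3 = 11)
o(A) = -15 (o(A) = -4 - 1*11 = -4 - 11 = -15)
R(I, N) = 56 - 28*N (R(I, N) = (-15 - 13)*(-2 + N) = -28*(-2 + N) = 56 - 28*N)
√(1730 + R(V(8, (6 + 3) - 2), -4)) = √(1730 + (56 - 28*(-4))) = √(1730 + (56 + 112)) = √(1730 + 168) = √1898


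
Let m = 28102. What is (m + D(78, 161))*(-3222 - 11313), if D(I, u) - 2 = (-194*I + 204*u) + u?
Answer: -668275695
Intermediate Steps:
D(I, u) = 2 - 194*I + 205*u (D(I, u) = 2 + ((-194*I + 204*u) + u) = 2 + (-194*I + 205*u) = 2 - 194*I + 205*u)
(m + D(78, 161))*(-3222 - 11313) = (28102 + (2 - 194*78 + 205*161))*(-3222 - 11313) = (28102 + (2 - 15132 + 33005))*(-14535) = (28102 + 17875)*(-14535) = 45977*(-14535) = -668275695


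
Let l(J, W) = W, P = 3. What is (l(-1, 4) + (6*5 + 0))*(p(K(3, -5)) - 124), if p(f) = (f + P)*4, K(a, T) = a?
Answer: -3400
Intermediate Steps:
p(f) = 12 + 4*f (p(f) = (f + 3)*4 = (3 + f)*4 = 12 + 4*f)
(l(-1, 4) + (6*5 + 0))*(p(K(3, -5)) - 124) = (4 + (6*5 + 0))*((12 + 4*3) - 124) = (4 + (30 + 0))*((12 + 12) - 124) = (4 + 30)*(24 - 124) = 34*(-100) = -3400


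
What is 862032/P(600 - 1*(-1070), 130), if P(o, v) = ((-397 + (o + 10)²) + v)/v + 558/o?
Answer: 1247647648/31420231 ≈ 39.708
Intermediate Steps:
P(o, v) = 558/o + (-397 + v + (10 + o)²)/v (P(o, v) = ((-397 + (10 + o)²) + v)/v + 558/o = (-397 + v + (10 + o)²)/v + 558/o = 558/o + (-397 + v + (10 + o)²)/v)
862032/P(600 - 1*(-1070), 130) = 862032/(1 - 397/130 + 558/(600 - 1*(-1070)) + (10 + (600 - 1*(-1070)))²/130) = 862032/(1 - 397*1/130 + 558/(600 + 1070) + (10 + (600 + 1070))²/130) = 862032/(1 - 397/130 + 558/1670 + (10 + 1670)²/130) = 862032/(1 - 397/130 + 558*(1/1670) + (1/130)*1680²) = 862032/(1 - 397/130 + 279/835 + (1/130)*2822400) = 862032/(1 - 397/130 + 279/835 + 282240/13) = 862032/(94260693/4342) = 862032*(4342/94260693) = 1247647648/31420231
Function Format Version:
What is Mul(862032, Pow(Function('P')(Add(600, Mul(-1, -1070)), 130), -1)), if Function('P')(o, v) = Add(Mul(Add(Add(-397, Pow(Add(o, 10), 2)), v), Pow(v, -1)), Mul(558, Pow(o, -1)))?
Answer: Rational(1247647648, 31420231) ≈ 39.708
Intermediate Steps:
Function('P')(o, v) = Add(Mul(558, Pow(o, -1)), Mul(Pow(v, -1), Add(-397, v, Pow(Add(10, o), 2)))) (Function('P')(o, v) = Add(Mul(Add(Add(-397, Pow(Add(10, o), 2)), v), Pow(v, -1)), Mul(558, Pow(o, -1))) = Add(Mul(Add(-397, v, Pow(Add(10, o), 2)), Pow(v, -1)), Mul(558, Pow(o, -1))) = Add(Mul(Pow(v, -1), Add(-397, v, Pow(Add(10, o), 2))), Mul(558, Pow(o, -1))) = Add(Mul(558, Pow(o, -1)), Mul(Pow(v, -1), Add(-397, v, Pow(Add(10, o), 2)))))
Mul(862032, Pow(Function('P')(Add(600, Mul(-1, -1070)), 130), -1)) = Mul(862032, Pow(Add(1, Mul(-397, Pow(130, -1)), Mul(558, Pow(Add(600, Mul(-1, -1070)), -1)), Mul(Pow(130, -1), Pow(Add(10, Add(600, Mul(-1, -1070))), 2))), -1)) = Mul(862032, Pow(Add(1, Mul(-397, Rational(1, 130)), Mul(558, Pow(Add(600, 1070), -1)), Mul(Rational(1, 130), Pow(Add(10, Add(600, 1070)), 2))), -1)) = Mul(862032, Pow(Add(1, Rational(-397, 130), Mul(558, Pow(1670, -1)), Mul(Rational(1, 130), Pow(Add(10, 1670), 2))), -1)) = Mul(862032, Pow(Add(1, Rational(-397, 130), Mul(558, Rational(1, 1670)), Mul(Rational(1, 130), Pow(1680, 2))), -1)) = Mul(862032, Pow(Add(1, Rational(-397, 130), Rational(279, 835), Mul(Rational(1, 130), 2822400)), -1)) = Mul(862032, Pow(Add(1, Rational(-397, 130), Rational(279, 835), Rational(282240, 13)), -1)) = Mul(862032, Pow(Rational(94260693, 4342), -1)) = Mul(862032, Rational(4342, 94260693)) = Rational(1247647648, 31420231)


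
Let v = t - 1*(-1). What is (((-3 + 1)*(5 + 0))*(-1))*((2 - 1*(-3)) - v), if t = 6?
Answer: -20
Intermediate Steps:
v = 7 (v = 6 - 1*(-1) = 6 + 1 = 7)
(((-3 + 1)*(5 + 0))*(-1))*((2 - 1*(-3)) - v) = (((-3 + 1)*(5 + 0))*(-1))*((2 - 1*(-3)) - 1*7) = (-2*5*(-1))*((2 + 3) - 7) = (-10*(-1))*(5 - 7) = 10*(-2) = -20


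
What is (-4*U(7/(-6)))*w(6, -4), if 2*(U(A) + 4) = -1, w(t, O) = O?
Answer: -72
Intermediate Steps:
U(A) = -9/2 (U(A) = -4 + (½)*(-1) = -4 - ½ = -9/2)
(-4*U(7/(-6)))*w(6, -4) = -4*(-9/2)*(-4) = 18*(-4) = -72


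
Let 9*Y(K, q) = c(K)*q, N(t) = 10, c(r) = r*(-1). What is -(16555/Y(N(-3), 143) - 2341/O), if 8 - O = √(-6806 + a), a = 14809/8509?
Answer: 162462705241/1519492546 + 2341*I*√492649359505/58442021 ≈ 106.92 + 28.115*I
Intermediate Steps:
c(r) = -r
a = 14809/8509 (a = 14809*(1/8509) = 14809/8509 ≈ 1.7404)
Y(K, q) = -K*q/9 (Y(K, q) = ((-K)*q)/9 = (-K*q)/9 = -K*q/9)
O = 8 - I*√492649359505/8509 (O = 8 - √(-6806 + 14809/8509) = 8 - √(-57897445/8509) = 8 - I*√492649359505/8509 ≈ 8.0 - 82.488*I)
-(16555/Y(N(-3), 143) - 2341/O) = -(16555/((-⅑*10*143)) - 2341/(8 - I*√492649359505/8509)) = -(16555/(-1430/9) - 2341/(8 - I*√492649359505/8509)) = -(16555*(-9/1430) - 2341/(8 - I*√492649359505/8509)) = -(-2709/26 - 2341/(8 - I*√492649359505/8509)) = 2709/26 + 2341/(8 - I*√492649359505/8509)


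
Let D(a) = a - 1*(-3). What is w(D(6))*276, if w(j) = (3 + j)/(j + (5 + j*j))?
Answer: 3312/95 ≈ 34.863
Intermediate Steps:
D(a) = 3 + a (D(a) = a + 3 = 3 + a)
w(j) = (3 + j)/(5 + j + j²) (w(j) = (3 + j)/(j + (5 + j²)) = (3 + j)/(5 + j + j²))
w(D(6))*276 = ((3 + (3 + 6))/(5 + (3 + 6) + (3 + 6)²))*276 = ((3 + 9)/(5 + 9 + 9²))*276 = (12/(5 + 9 + 81))*276 = (12/95)*276 = 3312/95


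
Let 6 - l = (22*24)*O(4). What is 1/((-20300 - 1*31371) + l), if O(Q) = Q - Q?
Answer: -1/51665 ≈ -1.9355e-5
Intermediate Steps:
O(Q) = 0
l = 6 (l = 6 - 22*24*0 = 6 - 528*0 = 6 - 1*0 = 6 + 0 = 6)
1/((-20300 - 1*31371) + l) = 1/((-20300 - 1*31371) + 6) = 1/((-20300 - 31371) + 6) = 1/(-51671 + 6) = 1/(-51665) = -1/51665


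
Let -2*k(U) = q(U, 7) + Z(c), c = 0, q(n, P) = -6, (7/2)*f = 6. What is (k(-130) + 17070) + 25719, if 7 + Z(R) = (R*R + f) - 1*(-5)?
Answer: 299545/7 ≈ 42792.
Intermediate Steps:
f = 12/7 (f = (2/7)*6 = 12/7 ≈ 1.7143)
Z(R) = -2/7 + R² (Z(R) = -7 + ((R*R + 12/7) - 1*(-5)) = -7 + ((R² + 12/7) + 5) = -7 + ((12/7 + R²) + 5) = -7 + (47/7 + R²) = -2/7 + R²)
k(U) = 22/7 (k(U) = -(-6 + (-2/7 + 0²))/2 = -(-6 + (-2/7 + 0))/2 = -(-6 - 2/7)/2 = -½*(-44/7) = 22/7)
(k(-130) + 17070) + 25719 = (22/7 + 17070) + 25719 = 119512/7 + 25719 = 299545/7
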